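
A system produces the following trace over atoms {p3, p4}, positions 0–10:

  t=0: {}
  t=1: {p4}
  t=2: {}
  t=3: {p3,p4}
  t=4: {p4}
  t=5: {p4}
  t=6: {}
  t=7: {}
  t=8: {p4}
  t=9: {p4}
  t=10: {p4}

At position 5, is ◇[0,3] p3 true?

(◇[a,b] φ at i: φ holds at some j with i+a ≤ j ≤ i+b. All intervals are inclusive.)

Check p3 at each j in [5,8]:
  j=5: false
  j=6: false
  j=7: false
  j=8: false
No position in the window satisfies it → formula fails.

No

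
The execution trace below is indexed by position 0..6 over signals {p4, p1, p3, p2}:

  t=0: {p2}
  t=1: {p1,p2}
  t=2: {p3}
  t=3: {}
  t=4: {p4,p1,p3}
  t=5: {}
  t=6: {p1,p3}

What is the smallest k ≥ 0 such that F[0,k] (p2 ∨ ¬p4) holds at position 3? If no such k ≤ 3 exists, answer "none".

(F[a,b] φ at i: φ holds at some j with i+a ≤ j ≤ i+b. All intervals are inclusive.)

Scan j = 3,4,… for (p2 ∨ ¬p4):
  j=3: holds
First hit at j=3, so smallest k = 3-3 = 0.

0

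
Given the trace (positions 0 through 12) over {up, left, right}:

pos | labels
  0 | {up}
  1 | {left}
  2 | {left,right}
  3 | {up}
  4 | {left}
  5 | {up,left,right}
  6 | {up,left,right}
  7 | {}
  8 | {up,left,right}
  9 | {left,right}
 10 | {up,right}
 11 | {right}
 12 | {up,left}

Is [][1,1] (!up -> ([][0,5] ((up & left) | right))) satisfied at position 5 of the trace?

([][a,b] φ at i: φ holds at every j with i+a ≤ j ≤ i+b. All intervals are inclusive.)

Check (!up -> ([][0,5] ((up & left) | right))) at every j in [6,6]:
  j=6: antecedent false → ✓
All positions satisfy it → formula holds.

Yes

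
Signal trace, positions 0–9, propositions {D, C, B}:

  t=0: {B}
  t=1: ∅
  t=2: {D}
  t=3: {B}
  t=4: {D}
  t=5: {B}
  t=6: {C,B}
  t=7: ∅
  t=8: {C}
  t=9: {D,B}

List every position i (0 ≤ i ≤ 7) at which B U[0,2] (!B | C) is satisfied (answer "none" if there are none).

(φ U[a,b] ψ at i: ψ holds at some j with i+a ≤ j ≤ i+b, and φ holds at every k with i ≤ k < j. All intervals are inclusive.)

0, 1, 2, 3, 4, 5, 6, 7

Evaluate at each i in [0,7]:
  i=0: ✓ (rhs at j=1; lhs holds on [0,0])
  i=1: ✓ (rhs at j=1)
  i=2: ✓ (rhs at j=2)
  i=3: ✓ (rhs at j=4; lhs holds on [3,3])
  i=4: ✓ (rhs at j=4)
  i=5: ✓ (rhs at j=6; lhs holds on [5,5])
  i=6: ✓ (rhs at j=6)
  i=7: ✓ (rhs at j=7)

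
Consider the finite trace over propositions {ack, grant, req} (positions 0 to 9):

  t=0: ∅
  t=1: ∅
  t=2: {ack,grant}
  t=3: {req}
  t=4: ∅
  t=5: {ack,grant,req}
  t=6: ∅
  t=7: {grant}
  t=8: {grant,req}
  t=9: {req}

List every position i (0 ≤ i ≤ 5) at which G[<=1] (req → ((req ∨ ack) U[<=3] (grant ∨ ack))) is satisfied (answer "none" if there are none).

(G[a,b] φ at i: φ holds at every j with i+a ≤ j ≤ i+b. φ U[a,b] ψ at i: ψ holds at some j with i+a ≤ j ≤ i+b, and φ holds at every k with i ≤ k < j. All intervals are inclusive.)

0, 1, 4, 5

Evaluate at each i in [0,5]:
  i=0: ✓ (all of [0,1])
  i=1: ✓ (all of [1,2])
  i=2: ✗ (fails at j=3)
  i=3: ✗ (fails at j=3)
  i=4: ✓ (all of [4,5])
  i=5: ✓ (all of [5,6])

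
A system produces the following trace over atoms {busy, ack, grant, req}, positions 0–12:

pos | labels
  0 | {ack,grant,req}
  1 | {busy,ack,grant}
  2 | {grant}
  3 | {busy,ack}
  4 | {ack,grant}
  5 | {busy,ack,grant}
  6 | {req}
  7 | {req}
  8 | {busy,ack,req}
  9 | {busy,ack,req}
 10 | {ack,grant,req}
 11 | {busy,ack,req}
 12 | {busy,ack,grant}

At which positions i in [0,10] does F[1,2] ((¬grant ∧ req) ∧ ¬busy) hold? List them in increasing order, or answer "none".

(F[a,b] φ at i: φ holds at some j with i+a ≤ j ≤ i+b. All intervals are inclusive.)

4, 5, 6

Evaluate at each i in [0,10]:
  i=0: ✗ (none in [1,2])
  i=1: ✗ (none in [2,3])
  i=2: ✗ (none in [3,4])
  i=3: ✗ (none in [4,5])
  i=4: ✓ (witness j=6)
  i=5: ✓ (witness j=6)
  i=6: ✓ (witness j=7)
  i=7: ✗ (none in [8,9])
  i=8: ✗ (none in [9,10])
  i=9: ✗ (none in [10,11])
  i=10: ✗ (none in [11,12])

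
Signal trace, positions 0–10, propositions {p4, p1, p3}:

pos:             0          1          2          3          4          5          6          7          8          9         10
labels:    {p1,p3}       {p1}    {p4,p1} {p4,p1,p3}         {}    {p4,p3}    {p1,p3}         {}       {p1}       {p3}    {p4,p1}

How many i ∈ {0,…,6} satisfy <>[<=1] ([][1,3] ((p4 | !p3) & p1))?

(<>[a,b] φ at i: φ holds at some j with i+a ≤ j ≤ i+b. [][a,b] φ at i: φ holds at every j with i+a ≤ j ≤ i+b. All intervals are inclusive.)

Evaluate at each i in [0,6]:
  i=0: ✓ (witness j=0)
  i=1: ✗ (none in [1,2])
  i=2: ✗ (none in [2,3])
  i=3: ✗ (none in [3,4])
  i=4: ✗ (none in [4,5])
  i=5: ✗ (none in [5,6])
  i=6: ✗ (none in [6,7])
Positions where it holds: {0} → 1.

1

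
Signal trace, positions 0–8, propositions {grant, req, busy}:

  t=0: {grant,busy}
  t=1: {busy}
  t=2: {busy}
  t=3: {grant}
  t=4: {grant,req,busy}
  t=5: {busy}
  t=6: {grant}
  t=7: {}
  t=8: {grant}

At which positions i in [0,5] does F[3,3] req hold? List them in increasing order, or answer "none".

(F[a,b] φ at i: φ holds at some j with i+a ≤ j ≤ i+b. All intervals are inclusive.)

1

Evaluate at each i in [0,5]:
  i=0: ✗ (none in [3,3])
  i=1: ✓ (witness j=4)
  i=2: ✗ (none in [5,5])
  i=3: ✗ (none in [6,6])
  i=4: ✗ (none in [7,7])
  i=5: ✗ (none in [8,8])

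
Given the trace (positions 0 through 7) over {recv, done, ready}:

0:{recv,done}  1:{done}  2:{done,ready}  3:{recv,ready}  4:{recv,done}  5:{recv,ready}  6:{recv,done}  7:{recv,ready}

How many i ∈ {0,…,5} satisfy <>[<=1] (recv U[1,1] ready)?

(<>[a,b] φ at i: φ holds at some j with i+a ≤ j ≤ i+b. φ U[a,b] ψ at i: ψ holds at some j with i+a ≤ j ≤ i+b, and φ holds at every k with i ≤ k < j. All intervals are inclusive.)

Evaluate at each i in [0,5]:
  i=0: ✗ (none in [0,1])
  i=1: ✗ (none in [1,2])
  i=2: ✗ (none in [2,3])
  i=3: ✓ (witness j=4)
  i=4: ✓ (witness j=4)
  i=5: ✓ (witness j=6)
Positions where it holds: {3, 4, 5} → 3.

3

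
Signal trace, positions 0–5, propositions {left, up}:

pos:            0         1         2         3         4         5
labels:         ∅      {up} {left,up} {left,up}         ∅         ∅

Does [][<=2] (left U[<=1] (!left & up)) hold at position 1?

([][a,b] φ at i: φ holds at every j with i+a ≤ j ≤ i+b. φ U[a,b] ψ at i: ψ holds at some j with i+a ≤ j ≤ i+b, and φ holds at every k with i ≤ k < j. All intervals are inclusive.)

No

Check (left U[<=1] (!left & up)) at every j in [1,3]:
  j=1: holds
  j=2: fails
  j=3: fails
Fails at j=2 → formula fails.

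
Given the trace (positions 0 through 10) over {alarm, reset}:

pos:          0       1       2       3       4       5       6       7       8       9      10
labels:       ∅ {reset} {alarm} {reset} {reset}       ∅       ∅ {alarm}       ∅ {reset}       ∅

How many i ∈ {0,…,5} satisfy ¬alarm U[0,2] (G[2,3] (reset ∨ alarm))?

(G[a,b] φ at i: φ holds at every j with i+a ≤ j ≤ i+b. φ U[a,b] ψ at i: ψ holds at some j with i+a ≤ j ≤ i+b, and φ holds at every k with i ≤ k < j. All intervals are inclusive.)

Evaluate at each i in [0,5]:
  i=0: ✓ (rhs at j=0)
  i=1: ✓ (rhs at j=1)
  i=2: ✗ (no rhs in [2,4])
  i=3: ✗ (no rhs in [3,5])
  i=4: ✗ (no rhs in [4,6])
  i=5: ✗ (no rhs in [5,7])
Positions where it holds: {0, 1} → 2.

2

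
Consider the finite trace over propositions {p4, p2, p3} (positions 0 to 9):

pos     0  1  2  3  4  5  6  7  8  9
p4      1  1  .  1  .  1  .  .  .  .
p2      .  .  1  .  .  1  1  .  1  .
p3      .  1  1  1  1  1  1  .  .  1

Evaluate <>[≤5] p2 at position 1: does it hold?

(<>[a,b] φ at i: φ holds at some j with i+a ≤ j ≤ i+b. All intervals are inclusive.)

Holds

Check p2 at each j in [1,6]:
  j=1: false
  j=2: true
  j=3: false
  j=4: false
  j=5: true
  j=6: true
Found at j=2 → formula holds.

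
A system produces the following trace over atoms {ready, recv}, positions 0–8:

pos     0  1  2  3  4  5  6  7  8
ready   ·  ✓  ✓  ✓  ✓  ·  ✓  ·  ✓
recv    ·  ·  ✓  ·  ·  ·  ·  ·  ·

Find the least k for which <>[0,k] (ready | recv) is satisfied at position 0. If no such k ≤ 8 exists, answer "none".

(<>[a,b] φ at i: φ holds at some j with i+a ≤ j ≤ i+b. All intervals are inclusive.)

Scan j = 0,1,… for (ready | recv):
  j=0: fails
  j=1: holds
First hit at j=1, so smallest k = 1-0 = 1.

1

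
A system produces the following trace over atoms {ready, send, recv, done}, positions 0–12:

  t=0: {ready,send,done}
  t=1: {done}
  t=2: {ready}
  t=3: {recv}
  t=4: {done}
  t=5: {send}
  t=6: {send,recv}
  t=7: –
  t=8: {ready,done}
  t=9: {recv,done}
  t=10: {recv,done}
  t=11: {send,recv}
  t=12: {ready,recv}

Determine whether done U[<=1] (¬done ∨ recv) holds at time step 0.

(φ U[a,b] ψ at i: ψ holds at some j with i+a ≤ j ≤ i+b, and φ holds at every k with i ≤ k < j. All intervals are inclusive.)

Need some j in [0,1] with (¬done ∨ recv), and done at every k in [0,j-1].
  j=0: (¬done ∨ recv) false.
  j=1: (¬done ∨ recv) false.
No j in the window works → until fails.

False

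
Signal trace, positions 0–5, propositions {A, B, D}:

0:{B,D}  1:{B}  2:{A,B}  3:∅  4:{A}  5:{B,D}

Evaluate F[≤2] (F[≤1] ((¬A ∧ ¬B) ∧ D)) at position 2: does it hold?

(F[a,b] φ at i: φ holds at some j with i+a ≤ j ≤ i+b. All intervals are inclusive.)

False

Check F[≤1] ((¬A ∧ ¬B) ∧ D) at each j in [2,4]:
  j=2: fails (none in [2,3])
  j=3: fails (none in [3,4])
  j=4: fails (none in [4,5])
No position in the window satisfies it → formula fails.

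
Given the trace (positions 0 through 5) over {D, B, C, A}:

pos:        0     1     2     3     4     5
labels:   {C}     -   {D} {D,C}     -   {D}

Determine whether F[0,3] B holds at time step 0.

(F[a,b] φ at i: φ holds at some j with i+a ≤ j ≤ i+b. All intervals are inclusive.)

No

Check B at each j in [0,3]:
  j=0: false
  j=1: false
  j=2: false
  j=3: false
No position in the window satisfies it → formula fails.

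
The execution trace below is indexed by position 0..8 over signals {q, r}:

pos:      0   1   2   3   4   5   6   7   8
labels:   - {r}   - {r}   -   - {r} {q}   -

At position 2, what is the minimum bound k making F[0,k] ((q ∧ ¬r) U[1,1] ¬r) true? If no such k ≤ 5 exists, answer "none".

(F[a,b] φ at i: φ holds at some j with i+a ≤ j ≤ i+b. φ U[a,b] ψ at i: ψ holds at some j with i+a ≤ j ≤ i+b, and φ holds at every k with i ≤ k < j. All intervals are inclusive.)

5

Scan j = 2,3,… for ((q ∧ ¬r) U[1,1] ¬r):
  j=2: fails
  j=3: fails
  j=4: fails
  j=5: fails
  j=6: fails
  j=7: holds
First hit at j=7, so smallest k = 7-2 = 5.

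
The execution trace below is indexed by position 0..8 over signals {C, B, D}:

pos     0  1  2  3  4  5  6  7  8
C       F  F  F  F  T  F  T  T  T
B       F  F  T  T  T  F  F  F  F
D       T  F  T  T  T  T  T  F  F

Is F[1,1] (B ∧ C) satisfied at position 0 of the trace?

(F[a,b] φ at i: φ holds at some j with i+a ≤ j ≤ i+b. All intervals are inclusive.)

Check (B ∧ C) at each j in [1,1]:
  j=1: false
No position in the window satisfies it → formula fails.

False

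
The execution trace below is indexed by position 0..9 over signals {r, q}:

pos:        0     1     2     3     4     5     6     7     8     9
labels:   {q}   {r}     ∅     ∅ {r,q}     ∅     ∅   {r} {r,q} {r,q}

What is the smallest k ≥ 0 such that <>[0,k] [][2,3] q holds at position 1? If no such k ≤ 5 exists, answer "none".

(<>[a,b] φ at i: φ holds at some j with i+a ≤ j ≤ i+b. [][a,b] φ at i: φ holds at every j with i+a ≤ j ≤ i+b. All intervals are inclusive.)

Scan j = 1,2,… for [][2,3] q:
  j=1: fails
  j=2: fails
  j=3: fails
  j=4: fails
  j=5: fails
  j=6: holds
First hit at j=6, so smallest k = 6-1 = 5.

5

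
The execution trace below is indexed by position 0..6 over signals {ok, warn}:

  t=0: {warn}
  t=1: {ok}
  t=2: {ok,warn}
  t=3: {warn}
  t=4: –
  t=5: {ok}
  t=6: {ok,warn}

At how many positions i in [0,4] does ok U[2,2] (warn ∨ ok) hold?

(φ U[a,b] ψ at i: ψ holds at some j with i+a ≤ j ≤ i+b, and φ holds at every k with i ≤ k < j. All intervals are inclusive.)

1

Evaluate at each i in [0,4]:
  i=0: ✗ (lhs fails at k=0 before rhs at j=2)
  i=1: ✓ (rhs at j=3; lhs holds on [1,2])
  i=2: ✗ (no rhs in [4,4])
  i=3: ✗ (lhs fails at k=3 before rhs at j=5)
  i=4: ✗ (lhs fails at k=4 before rhs at j=6)
Positions where it holds: {1} → 1.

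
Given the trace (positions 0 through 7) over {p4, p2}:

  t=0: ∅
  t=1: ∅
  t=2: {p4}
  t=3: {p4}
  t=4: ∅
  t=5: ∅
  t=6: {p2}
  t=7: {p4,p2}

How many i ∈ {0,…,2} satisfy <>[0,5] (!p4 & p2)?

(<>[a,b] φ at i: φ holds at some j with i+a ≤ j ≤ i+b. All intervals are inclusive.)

2

Evaluate at each i in [0,2]:
  i=0: ✗ (none in [0,5])
  i=1: ✓ (witness j=6)
  i=2: ✓ (witness j=6)
Positions where it holds: {1, 2} → 2.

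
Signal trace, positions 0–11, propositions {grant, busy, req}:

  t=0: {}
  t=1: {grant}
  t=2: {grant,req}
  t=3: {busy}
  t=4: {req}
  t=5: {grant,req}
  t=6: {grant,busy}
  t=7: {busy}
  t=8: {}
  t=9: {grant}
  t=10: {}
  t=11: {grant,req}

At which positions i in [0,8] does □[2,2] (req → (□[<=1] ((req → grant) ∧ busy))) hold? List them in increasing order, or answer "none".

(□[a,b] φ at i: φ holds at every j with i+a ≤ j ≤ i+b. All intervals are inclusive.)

1, 4, 5, 6, 7, 8

Evaluate at each i in [0,8]:
  i=0: ✗ (fails at j=2)
  i=1: ✓ (all of [3,3])
  i=2: ✗ (fails at j=4)
  i=3: ✗ (fails at j=5)
  i=4: ✓ (all of [6,6])
  i=5: ✓ (all of [7,7])
  i=6: ✓ (all of [8,8])
  i=7: ✓ (all of [9,9])
  i=8: ✓ (all of [10,10])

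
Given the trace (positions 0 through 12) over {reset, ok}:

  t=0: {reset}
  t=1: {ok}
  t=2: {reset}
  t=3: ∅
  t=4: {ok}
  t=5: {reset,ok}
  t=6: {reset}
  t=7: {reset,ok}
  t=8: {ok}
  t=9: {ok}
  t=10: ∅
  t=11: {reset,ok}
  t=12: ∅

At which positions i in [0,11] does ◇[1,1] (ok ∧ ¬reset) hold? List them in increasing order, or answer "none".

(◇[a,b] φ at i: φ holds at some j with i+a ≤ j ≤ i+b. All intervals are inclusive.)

Evaluate at each i in [0,11]:
  i=0: ✓ (witness j=1)
  i=1: ✗ (none in [2,2])
  i=2: ✗ (none in [3,3])
  i=3: ✓ (witness j=4)
  i=4: ✗ (none in [5,5])
  i=5: ✗ (none in [6,6])
  i=6: ✗ (none in [7,7])
  i=7: ✓ (witness j=8)
  i=8: ✓ (witness j=9)
  i=9: ✗ (none in [10,10])
  i=10: ✗ (none in [11,11])
  i=11: ✗ (none in [12,12])

0, 3, 7, 8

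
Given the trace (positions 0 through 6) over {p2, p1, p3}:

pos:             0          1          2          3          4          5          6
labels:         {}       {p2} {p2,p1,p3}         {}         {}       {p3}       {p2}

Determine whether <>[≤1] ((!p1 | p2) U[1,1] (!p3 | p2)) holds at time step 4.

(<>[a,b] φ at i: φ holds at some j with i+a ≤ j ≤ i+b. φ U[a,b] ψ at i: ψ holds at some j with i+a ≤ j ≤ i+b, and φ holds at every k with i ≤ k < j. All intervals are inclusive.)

Check ((!p1 | p2) U[1,1] (!p3 | p2)) at each j in [4,5]:
  j=4: fails
  j=5: holds
Found at j=5 → formula holds.

True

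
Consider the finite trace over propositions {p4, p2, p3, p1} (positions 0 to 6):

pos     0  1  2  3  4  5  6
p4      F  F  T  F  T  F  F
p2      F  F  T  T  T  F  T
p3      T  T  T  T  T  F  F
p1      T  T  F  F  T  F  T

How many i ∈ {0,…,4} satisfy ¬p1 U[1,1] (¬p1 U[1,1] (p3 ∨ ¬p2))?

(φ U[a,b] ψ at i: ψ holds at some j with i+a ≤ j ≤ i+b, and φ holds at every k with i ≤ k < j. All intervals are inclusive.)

1

Evaluate at each i in [0,4]:
  i=0: ✗ (no rhs in [1,1])
  i=1: ✗ (lhs fails at k=1 before rhs at j=2)
  i=2: ✓ (rhs at j=3; lhs holds on [2,2])
  i=3: ✗ (no rhs in [4,4])
  i=4: ✗ (no rhs in [5,5])
Positions where it holds: {2} → 1.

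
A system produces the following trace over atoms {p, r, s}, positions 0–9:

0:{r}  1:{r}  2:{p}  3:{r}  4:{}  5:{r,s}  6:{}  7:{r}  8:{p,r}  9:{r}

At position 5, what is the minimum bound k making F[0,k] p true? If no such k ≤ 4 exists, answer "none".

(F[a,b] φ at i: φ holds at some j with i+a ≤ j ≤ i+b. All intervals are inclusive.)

3

Scan j = 5,6,… for p:
  j=5: fails
  j=6: fails
  j=7: fails
  j=8: holds
First hit at j=8, so smallest k = 8-5 = 3.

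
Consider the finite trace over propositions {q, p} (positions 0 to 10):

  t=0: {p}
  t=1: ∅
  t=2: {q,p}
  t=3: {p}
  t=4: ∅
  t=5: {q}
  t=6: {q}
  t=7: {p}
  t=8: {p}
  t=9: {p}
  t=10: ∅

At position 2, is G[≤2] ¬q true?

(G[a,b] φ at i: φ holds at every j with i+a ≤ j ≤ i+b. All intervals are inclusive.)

Does not hold

Check ¬q at every j in [2,4]:
  j=2: false
  j=3: true
  j=4: true
Fails at j=2 → formula fails.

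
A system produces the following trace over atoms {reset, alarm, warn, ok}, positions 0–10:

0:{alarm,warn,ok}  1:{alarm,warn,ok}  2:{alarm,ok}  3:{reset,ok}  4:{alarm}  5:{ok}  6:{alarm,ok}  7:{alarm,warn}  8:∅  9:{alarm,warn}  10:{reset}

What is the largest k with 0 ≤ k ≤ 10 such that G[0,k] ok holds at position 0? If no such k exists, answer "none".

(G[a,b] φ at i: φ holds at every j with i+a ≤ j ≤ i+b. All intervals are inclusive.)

ok must hold from j=0 onward; find where it first fails.
  j=0: holds
  j=1: holds
  j=2: holds
  j=3: holds
  j=4: fails
Holds on [0,3], so largest k = 3.

3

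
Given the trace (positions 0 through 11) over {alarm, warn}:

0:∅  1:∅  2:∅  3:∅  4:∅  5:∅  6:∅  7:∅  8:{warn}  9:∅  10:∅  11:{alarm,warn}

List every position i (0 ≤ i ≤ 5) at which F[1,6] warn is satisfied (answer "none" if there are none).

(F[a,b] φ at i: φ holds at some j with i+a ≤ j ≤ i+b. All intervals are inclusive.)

Evaluate at each i in [0,5]:
  i=0: ✗ (none in [1,6])
  i=1: ✗ (none in [2,7])
  i=2: ✓ (witness j=8)
  i=3: ✓ (witness j=8)
  i=4: ✓ (witness j=8)
  i=5: ✓ (witness j=8)

2, 3, 4, 5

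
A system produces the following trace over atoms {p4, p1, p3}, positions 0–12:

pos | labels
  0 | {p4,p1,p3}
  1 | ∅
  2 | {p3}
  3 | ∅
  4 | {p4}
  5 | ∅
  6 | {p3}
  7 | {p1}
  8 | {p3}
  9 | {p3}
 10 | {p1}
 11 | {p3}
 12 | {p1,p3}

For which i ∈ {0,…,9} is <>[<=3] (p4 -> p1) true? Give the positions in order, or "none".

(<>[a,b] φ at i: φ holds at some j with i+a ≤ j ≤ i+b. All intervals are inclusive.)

Evaluate at each i in [0,9]:
  i=0: ✓ (witness j=0)
  i=1: ✓ (witness j=1)
  i=2: ✓ (witness j=2)
  i=3: ✓ (witness j=3)
  i=4: ✓ (witness j=5)
  i=5: ✓ (witness j=5)
  i=6: ✓ (witness j=6)
  i=7: ✓ (witness j=7)
  i=8: ✓ (witness j=8)
  i=9: ✓ (witness j=9)

0, 1, 2, 3, 4, 5, 6, 7, 8, 9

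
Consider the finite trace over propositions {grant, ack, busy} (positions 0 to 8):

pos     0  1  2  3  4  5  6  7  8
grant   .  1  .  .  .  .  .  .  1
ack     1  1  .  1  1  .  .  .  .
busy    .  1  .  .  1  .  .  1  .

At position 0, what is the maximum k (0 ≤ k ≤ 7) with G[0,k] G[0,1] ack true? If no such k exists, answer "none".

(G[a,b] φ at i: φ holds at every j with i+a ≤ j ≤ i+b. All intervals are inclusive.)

0

G[0,1] ack must hold from j=0 onward; find where it first fails.
  j=0: holds
  j=1: fails
Holds on [0,0], so largest k = 0.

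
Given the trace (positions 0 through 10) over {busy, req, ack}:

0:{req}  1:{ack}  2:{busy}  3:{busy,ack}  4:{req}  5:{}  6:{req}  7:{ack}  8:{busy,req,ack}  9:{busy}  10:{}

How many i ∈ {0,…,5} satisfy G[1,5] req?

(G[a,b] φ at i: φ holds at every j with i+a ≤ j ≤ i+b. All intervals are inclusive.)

0

Evaluate at each i in [0,5]:
  i=0: ✗ (fails at j=1)
  i=1: ✗ (fails at j=2)
  i=2: ✗ (fails at j=3)
  i=3: ✗ (fails at j=5)
  i=4: ✗ (fails at j=5)
  i=5: ✗ (fails at j=7)
Positions where it holds: {} → 0.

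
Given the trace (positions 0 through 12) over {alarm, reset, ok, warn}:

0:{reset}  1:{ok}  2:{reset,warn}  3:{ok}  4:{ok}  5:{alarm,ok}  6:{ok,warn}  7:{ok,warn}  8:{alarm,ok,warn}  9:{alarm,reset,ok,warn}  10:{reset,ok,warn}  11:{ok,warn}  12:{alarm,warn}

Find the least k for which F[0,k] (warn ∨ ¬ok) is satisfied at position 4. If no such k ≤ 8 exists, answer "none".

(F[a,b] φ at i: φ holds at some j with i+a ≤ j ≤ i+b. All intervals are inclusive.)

Scan j = 4,5,… for (warn ∨ ¬ok):
  j=4: fails
  j=5: fails
  j=6: holds
First hit at j=6, so smallest k = 6-4 = 2.

2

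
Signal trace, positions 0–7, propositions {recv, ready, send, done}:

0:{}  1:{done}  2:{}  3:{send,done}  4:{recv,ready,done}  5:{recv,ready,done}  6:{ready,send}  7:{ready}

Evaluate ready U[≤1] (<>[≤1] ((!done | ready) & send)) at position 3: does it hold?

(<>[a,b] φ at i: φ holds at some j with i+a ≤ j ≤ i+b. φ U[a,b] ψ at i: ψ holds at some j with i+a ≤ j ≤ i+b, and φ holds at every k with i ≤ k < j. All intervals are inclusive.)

Need some j in [3,4] with <>[≤1] ((!done | ready) & send), and ready at every k in [3,j-1].
  j=3: <>[≤1] ((!done | ready) & send) — fails (none in [3,4]).
  j=4: <>[≤1] ((!done | ready) & send) — fails (none in [4,5]).
No j in the window works → until fails.

False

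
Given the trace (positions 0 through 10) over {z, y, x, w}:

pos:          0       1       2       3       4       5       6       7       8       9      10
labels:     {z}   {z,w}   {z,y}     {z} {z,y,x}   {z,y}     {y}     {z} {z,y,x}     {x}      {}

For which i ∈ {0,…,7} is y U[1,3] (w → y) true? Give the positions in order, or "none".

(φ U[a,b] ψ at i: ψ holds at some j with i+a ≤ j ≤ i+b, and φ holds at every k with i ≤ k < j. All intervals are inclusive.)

Evaluate at each i in [0,7]:
  i=0: ✗ (lhs fails at k=0 before rhs at j=2)
  i=1: ✗ (lhs fails at k=1 before rhs at j=2)
  i=2: ✓ (rhs at j=3; lhs holds on [2,2])
  i=3: ✗ (lhs fails at k=3 before rhs at j=4)
  i=4: ✓ (rhs at j=5; lhs holds on [4,4])
  i=5: ✓ (rhs at j=6; lhs holds on [5,5])
  i=6: ✓ (rhs at j=7; lhs holds on [6,6])
  i=7: ✗ (lhs fails at k=7 before rhs at j=8)

2, 4, 5, 6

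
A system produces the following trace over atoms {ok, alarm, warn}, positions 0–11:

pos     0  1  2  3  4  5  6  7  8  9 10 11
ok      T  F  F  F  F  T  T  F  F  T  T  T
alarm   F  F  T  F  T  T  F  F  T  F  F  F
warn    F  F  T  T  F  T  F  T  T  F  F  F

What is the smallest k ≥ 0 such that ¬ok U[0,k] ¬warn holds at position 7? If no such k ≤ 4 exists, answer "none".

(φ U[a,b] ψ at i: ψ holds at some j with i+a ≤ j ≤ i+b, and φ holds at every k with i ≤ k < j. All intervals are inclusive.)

2

Need earliest j ≥ 7 with ¬warn, and ¬ok at every k in [7,j-1].
  j=7: rhs fails.
  j=8: rhs fails.
  j=9: rhs holds; lhs holds on [7,8]. k = 2.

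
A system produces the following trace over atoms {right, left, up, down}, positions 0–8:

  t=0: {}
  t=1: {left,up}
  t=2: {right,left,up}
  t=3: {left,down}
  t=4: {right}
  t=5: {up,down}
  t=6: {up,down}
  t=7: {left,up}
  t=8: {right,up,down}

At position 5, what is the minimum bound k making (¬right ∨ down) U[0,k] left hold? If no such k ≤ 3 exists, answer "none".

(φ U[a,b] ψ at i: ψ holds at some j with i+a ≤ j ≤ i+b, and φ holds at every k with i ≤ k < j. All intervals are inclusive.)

2

Need earliest j ≥ 5 with left, and (¬right ∨ down) at every k in [5,j-1].
  j=5: rhs fails.
  j=6: rhs fails.
  j=7: rhs holds; lhs holds on [5,6]. k = 2.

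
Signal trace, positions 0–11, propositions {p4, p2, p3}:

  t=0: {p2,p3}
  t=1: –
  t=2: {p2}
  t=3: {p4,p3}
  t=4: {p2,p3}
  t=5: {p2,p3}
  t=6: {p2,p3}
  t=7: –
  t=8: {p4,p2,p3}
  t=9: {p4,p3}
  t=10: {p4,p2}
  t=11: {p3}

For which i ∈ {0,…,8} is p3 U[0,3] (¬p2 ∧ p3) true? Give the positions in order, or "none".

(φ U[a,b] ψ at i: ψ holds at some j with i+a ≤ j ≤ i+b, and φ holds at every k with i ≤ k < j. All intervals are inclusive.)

3, 8

Evaluate at each i in [0,8]:
  i=0: ✗ (lhs fails at k=1 before rhs at j=3)
  i=1: ✗ (lhs fails at k=1 before rhs at j=3)
  i=2: ✗ (lhs fails at k=2 before rhs at j=3)
  i=3: ✓ (rhs at j=3)
  i=4: ✗ (no rhs in [4,7])
  i=5: ✗ (no rhs in [5,8])
  i=6: ✗ (lhs fails at k=7 before rhs at j=9)
  i=7: ✗ (lhs fails at k=7 before rhs at j=9)
  i=8: ✓ (rhs at j=9; lhs holds on [8,8])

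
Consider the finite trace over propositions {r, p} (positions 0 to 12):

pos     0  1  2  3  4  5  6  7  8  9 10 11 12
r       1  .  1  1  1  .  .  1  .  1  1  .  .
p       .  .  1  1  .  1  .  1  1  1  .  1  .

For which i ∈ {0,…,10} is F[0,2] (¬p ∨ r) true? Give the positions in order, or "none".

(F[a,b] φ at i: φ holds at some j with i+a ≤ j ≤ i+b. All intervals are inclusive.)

Evaluate at each i in [0,10]:
  i=0: ✓ (witness j=0)
  i=1: ✓ (witness j=1)
  i=2: ✓ (witness j=2)
  i=3: ✓ (witness j=3)
  i=4: ✓ (witness j=4)
  i=5: ✓ (witness j=6)
  i=6: ✓ (witness j=6)
  i=7: ✓ (witness j=7)
  i=8: ✓ (witness j=9)
  i=9: ✓ (witness j=9)
  i=10: ✓ (witness j=10)

0, 1, 2, 3, 4, 5, 6, 7, 8, 9, 10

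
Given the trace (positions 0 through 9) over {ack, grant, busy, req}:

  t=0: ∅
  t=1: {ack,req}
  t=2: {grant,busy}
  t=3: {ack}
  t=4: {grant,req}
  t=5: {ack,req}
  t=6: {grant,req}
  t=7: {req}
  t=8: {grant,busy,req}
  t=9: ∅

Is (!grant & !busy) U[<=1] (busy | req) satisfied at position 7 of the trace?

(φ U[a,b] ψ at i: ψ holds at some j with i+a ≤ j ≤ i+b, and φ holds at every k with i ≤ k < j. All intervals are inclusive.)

True

Need some j in [7,8] with (busy | req), and (!grant & !busy) at every k in [7,j-1].
  j=7: (busy | req) holds; no prefix to check → satisfied.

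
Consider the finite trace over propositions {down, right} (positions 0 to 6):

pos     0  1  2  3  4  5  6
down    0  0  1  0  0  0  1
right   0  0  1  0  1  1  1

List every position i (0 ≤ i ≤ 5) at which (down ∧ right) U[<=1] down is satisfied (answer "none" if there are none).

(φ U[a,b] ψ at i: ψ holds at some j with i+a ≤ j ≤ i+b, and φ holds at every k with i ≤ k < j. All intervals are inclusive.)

2

Evaluate at each i in [0,5]:
  i=0: ✗ (no rhs in [0,1])
  i=1: ✗ (lhs fails at k=1 before rhs at j=2)
  i=2: ✓ (rhs at j=2)
  i=3: ✗ (no rhs in [3,4])
  i=4: ✗ (no rhs in [4,5])
  i=5: ✗ (lhs fails at k=5 before rhs at j=6)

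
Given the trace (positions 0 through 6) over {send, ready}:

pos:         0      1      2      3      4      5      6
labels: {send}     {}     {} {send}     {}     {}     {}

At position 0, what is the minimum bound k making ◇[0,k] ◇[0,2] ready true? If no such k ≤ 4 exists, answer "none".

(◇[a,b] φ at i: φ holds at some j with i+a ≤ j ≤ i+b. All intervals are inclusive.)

Scan j = 0,1,… for ◇[0,2] ready:
  j=0: fails
  j=1: fails
  j=2: fails
  j=3: fails
  j=4: fails
No j in [0,4] satisfies it → none.

none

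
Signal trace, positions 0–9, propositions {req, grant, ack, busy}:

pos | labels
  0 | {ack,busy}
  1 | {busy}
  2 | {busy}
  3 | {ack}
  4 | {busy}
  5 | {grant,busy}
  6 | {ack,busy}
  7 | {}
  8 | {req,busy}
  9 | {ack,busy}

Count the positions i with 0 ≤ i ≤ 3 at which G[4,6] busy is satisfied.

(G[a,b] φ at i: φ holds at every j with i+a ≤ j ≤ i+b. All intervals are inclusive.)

1

Evaluate at each i in [0,3]:
  i=0: ✓ (all of [4,6])
  i=1: ✗ (fails at j=7)
  i=2: ✗ (fails at j=7)
  i=3: ✗ (fails at j=7)
Positions where it holds: {0} → 1.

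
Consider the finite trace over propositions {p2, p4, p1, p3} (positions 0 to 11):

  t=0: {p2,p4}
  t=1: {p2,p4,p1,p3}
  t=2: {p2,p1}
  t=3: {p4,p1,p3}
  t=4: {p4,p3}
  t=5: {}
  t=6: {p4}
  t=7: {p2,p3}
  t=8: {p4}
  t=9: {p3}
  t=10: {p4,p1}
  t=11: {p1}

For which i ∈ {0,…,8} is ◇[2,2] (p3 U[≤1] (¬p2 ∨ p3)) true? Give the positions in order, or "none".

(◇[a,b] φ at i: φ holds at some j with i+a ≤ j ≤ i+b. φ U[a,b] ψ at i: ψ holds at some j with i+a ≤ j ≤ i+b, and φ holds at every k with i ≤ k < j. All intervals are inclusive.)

Evaluate at each i in [0,8]:
  i=0: ✗ (none in [2,2])
  i=1: ✓ (witness j=3)
  i=2: ✓ (witness j=4)
  i=3: ✓ (witness j=5)
  i=4: ✓ (witness j=6)
  i=5: ✓ (witness j=7)
  i=6: ✓ (witness j=8)
  i=7: ✓ (witness j=9)
  i=8: ✓ (witness j=10)

1, 2, 3, 4, 5, 6, 7, 8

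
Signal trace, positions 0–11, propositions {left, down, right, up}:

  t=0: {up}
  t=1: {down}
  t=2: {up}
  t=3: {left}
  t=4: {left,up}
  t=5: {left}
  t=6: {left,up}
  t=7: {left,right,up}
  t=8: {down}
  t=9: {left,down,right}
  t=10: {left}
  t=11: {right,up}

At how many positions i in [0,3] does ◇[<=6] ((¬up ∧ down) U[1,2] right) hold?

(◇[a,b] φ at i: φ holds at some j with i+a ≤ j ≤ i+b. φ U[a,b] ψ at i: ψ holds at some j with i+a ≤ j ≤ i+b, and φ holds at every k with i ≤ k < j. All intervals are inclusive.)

Evaluate at each i in [0,3]:
  i=0: ✗ (none in [0,6])
  i=1: ✗ (none in [1,7])
  i=2: ✓ (witness j=8)
  i=3: ✓ (witness j=8)
Positions where it holds: {2, 3} → 2.

2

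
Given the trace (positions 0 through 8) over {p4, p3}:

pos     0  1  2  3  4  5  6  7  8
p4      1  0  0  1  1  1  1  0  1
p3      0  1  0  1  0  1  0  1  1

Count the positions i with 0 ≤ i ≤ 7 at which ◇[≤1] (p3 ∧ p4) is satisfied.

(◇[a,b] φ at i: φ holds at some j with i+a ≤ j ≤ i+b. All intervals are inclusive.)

5

Evaluate at each i in [0,7]:
  i=0: ✗ (none in [0,1])
  i=1: ✗ (none in [1,2])
  i=2: ✓ (witness j=3)
  i=3: ✓ (witness j=3)
  i=4: ✓ (witness j=5)
  i=5: ✓ (witness j=5)
  i=6: ✗ (none in [6,7])
  i=7: ✓ (witness j=8)
Positions where it holds: {2, 3, 4, 5, 7} → 5.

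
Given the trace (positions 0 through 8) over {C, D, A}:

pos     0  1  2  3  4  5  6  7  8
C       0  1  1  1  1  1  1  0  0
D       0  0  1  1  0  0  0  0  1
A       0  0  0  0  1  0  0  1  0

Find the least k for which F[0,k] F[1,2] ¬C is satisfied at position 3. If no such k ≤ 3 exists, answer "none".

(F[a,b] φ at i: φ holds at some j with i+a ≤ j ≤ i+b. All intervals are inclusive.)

2

Scan j = 3,4,… for F[1,2] ¬C:
  j=3: fails
  j=4: fails
  j=5: holds
First hit at j=5, so smallest k = 5-3 = 2.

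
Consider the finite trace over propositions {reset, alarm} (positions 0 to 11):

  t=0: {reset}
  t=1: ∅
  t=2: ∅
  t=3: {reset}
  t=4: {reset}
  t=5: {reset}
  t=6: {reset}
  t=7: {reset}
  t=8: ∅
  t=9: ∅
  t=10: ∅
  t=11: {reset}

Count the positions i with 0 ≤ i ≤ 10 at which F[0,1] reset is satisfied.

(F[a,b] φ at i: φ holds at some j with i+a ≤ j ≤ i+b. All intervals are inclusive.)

8

Evaluate at each i in [0,10]:
  i=0: ✓ (witness j=0)
  i=1: ✗ (none in [1,2])
  i=2: ✓ (witness j=3)
  i=3: ✓ (witness j=3)
  i=4: ✓ (witness j=4)
  i=5: ✓ (witness j=5)
  i=6: ✓ (witness j=6)
  i=7: ✓ (witness j=7)
  i=8: ✗ (none in [8,9])
  i=9: ✗ (none in [9,10])
  i=10: ✓ (witness j=11)
Positions where it holds: {0, 2, 3, 4, 5, 6, 7, 10} → 8.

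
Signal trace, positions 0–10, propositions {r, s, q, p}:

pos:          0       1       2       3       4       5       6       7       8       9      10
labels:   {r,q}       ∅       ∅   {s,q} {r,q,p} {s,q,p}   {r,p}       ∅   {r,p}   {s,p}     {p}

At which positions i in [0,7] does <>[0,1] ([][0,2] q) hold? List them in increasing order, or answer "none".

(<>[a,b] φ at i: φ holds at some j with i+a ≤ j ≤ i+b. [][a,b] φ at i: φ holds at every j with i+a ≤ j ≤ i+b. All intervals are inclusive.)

Evaluate at each i in [0,7]:
  i=0: ✗ (none in [0,1])
  i=1: ✗ (none in [1,2])
  i=2: ✓ (witness j=3)
  i=3: ✓ (witness j=3)
  i=4: ✗ (none in [4,5])
  i=5: ✗ (none in [5,6])
  i=6: ✗ (none in [6,7])
  i=7: ✗ (none in [7,8])

2, 3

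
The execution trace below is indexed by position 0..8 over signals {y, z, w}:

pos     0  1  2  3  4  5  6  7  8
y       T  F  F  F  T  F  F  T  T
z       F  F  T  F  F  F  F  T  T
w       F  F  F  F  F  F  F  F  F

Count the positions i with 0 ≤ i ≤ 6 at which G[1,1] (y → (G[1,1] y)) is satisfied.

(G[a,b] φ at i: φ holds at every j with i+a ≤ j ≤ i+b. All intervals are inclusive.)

Evaluate at each i in [0,6]:
  i=0: ✓ (all of [1,1])
  i=1: ✓ (all of [2,2])
  i=2: ✓ (all of [3,3])
  i=3: ✗ (fails at j=4)
  i=4: ✓ (all of [5,5])
  i=5: ✓ (all of [6,6])
  i=6: ✓ (all of [7,7])
Positions where it holds: {0, 1, 2, 4, 5, 6} → 6.

6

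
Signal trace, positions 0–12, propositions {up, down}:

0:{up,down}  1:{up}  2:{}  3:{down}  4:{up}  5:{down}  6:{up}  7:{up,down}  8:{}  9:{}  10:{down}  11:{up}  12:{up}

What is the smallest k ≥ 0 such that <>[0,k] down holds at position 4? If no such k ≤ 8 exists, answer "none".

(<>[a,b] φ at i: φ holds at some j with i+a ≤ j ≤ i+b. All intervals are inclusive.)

1

Scan j = 4,5,… for down:
  j=4: fails
  j=5: holds
First hit at j=5, so smallest k = 5-4 = 1.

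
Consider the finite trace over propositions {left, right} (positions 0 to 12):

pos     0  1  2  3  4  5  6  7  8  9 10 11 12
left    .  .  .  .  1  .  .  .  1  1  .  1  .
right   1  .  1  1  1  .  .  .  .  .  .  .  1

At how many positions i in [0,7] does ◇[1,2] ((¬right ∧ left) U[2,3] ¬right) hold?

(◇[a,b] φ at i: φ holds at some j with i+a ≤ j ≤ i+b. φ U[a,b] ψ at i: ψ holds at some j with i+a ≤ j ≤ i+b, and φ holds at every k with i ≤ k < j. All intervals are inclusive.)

Evaluate at each i in [0,7]:
  i=0: ✗ (none in [1,2])
  i=1: ✗ (none in [2,3])
  i=2: ✗ (none in [3,4])
  i=3: ✗ (none in [4,5])
  i=4: ✗ (none in [5,6])
  i=5: ✗ (none in [6,7])
  i=6: ✓ (witness j=8)
  i=7: ✓ (witness j=8)
Positions where it holds: {6, 7} → 2.

2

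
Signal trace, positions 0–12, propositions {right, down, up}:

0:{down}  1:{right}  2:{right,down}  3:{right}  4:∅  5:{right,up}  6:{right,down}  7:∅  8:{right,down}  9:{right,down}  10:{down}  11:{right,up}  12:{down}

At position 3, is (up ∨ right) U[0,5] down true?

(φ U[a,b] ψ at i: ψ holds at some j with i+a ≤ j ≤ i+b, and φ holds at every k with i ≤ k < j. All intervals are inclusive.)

No

Need some j in [3,8] with down, and (up ∨ right) at every k in [3,j-1].
  j=3: down false.
  j=4: down false.
  j=5: down false.
  j=6: down holds, but (up ∨ right) fails at k=4 → not this j.
  j=7: down false.
  j=8: down holds, but (up ∨ right) fails at k=4 → not this j.
No j in the window works → until fails.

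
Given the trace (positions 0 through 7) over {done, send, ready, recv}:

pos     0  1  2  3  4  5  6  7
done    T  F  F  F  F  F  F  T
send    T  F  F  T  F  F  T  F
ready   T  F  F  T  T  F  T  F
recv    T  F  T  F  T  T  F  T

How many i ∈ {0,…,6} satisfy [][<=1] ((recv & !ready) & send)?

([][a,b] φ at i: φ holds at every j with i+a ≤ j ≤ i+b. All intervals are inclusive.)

Evaluate at each i in [0,6]:
  i=0: ✗ (fails at j=0)
  i=1: ✗ (fails at j=1)
  i=2: ✗ (fails at j=2)
  i=3: ✗ (fails at j=3)
  i=4: ✗ (fails at j=4)
  i=5: ✗ (fails at j=5)
  i=6: ✗ (fails at j=6)
Positions where it holds: {} → 0.

0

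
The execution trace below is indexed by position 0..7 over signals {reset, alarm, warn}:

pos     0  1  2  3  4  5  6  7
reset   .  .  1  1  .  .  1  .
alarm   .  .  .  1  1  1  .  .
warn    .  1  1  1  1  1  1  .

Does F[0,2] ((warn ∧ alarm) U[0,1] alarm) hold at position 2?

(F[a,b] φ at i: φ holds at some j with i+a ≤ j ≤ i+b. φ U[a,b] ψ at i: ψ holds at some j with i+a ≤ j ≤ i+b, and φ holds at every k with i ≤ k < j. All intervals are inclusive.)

Check ((warn ∧ alarm) U[0,1] alarm) at each j in [2,4]:
  j=2: fails
  j=3: holds
  j=4: holds
Found at j=3 → formula holds.

Holds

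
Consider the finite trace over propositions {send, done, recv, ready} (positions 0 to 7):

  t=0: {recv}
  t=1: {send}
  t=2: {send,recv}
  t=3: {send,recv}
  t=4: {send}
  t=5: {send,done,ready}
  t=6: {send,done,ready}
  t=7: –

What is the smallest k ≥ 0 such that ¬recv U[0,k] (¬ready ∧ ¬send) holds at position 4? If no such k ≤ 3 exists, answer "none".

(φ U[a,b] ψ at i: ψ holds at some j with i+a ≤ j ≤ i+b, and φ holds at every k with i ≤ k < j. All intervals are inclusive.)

3

Need earliest j ≥ 4 with (¬ready ∧ ¬send), and ¬recv at every k in [4,j-1].
  j=4: rhs fails.
  j=5: rhs fails.
  j=6: rhs fails.
  j=7: rhs holds; lhs holds on [4,6]. k = 3.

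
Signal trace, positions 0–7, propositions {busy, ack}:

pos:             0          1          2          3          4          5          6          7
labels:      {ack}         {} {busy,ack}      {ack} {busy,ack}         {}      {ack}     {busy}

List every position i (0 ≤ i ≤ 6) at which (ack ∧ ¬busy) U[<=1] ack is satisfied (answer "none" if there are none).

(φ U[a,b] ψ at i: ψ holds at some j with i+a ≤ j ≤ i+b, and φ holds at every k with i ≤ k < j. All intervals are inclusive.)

Evaluate at each i in [0,6]:
  i=0: ✓ (rhs at j=0)
  i=1: ✗ (lhs fails at k=1 before rhs at j=2)
  i=2: ✓ (rhs at j=2)
  i=3: ✓ (rhs at j=3)
  i=4: ✓ (rhs at j=4)
  i=5: ✗ (lhs fails at k=5 before rhs at j=6)
  i=6: ✓ (rhs at j=6)

0, 2, 3, 4, 6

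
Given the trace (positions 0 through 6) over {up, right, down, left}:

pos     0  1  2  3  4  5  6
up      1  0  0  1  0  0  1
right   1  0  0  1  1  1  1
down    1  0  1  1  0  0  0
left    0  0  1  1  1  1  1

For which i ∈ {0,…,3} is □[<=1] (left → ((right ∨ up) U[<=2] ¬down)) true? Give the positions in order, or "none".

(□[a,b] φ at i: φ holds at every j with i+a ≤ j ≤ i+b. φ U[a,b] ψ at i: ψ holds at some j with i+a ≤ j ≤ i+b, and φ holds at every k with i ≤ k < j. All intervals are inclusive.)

Evaluate at each i in [0,3]:
  i=0: ✓ (all of [0,1])
  i=1: ✗ (fails at j=2)
  i=2: ✗ (fails at j=2)
  i=3: ✓ (all of [3,4])

0, 3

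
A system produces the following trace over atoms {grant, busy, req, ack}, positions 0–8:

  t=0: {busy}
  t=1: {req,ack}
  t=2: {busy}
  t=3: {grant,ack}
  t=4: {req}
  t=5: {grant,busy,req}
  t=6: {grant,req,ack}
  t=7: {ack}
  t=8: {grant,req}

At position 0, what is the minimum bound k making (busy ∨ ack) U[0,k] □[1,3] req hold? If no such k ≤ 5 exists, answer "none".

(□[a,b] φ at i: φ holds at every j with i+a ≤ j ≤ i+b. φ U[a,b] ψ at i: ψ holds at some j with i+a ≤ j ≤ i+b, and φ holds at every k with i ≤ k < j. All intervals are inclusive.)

3

Need earliest j ≥ 0 with □[1,3] req, and (busy ∨ ack) at every k in [0,j-1].
  j=0: rhs fails.
  j=1: rhs fails.
  j=2: rhs fails.
  j=3: rhs holds; lhs holds on [0,2]. k = 3.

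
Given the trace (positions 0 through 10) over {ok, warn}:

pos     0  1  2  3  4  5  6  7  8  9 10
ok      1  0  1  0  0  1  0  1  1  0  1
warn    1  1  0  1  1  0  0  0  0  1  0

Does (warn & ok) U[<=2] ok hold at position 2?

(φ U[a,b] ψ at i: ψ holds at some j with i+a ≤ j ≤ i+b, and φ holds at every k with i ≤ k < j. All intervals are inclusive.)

Need some j in [2,4] with ok, and (warn & ok) at every k in [2,j-1].
  j=2: ok holds; no prefix to check → satisfied.

Yes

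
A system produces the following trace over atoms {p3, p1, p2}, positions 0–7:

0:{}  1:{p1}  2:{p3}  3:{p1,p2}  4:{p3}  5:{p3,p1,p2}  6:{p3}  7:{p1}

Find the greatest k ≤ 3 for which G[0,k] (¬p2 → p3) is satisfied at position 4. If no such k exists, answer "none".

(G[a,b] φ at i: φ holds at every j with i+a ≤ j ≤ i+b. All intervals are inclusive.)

2

(¬p2 → p3) must hold from j=4 onward; find where it first fails.
  j=4: holds
  j=5: holds
  j=6: holds
  j=7: fails
Holds on [4,6], so largest k = 2.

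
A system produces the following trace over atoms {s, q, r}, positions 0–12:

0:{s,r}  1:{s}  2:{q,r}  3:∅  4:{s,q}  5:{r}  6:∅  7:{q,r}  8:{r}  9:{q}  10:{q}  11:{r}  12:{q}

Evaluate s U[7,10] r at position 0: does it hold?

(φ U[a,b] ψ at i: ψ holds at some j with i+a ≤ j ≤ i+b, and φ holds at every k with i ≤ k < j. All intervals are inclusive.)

False

Need some j in [7,10] with r, and s at every k in [0,j-1].
  j=7: r holds, but s fails at k=2 → not this j.
  j=8: r holds, but s fails at k=2 → not this j.
  j=9: r false.
  j=10: r false.
No j in the window works → until fails.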